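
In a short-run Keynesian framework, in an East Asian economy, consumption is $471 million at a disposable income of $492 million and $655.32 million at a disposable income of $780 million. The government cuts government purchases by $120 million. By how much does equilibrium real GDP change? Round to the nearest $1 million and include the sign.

−$333 million

MPC = ΔC/ΔYd = (655.32 − 471)/(780 − 492) = 184.32/288 = 0.64.
Government-spending multiplier = 1/(1 − MPC) = 1/(1 − 0.64) = 1/0.36 ≈ 2.778.
ΔY = k × ΔG = (−$120 million) / 0.36 ≈ −$333 million.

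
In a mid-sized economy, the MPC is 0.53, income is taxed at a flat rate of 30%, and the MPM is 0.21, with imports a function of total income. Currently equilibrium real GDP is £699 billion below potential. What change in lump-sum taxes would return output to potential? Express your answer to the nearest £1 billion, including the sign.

Spending multiplier = 1/(1 − c(1−t) + m) = 1/(1 − 0.53×0.7 + 0.21) = 1/0.839 ≈ 1.192.
Tax multiplier = −c·k = −0.53/0.839 ≈ −0.632. Need ΔY = +£699 billion, so ΔT = ΔY/(−c·k) = −(+£699 billion) × 0.839 / 0.53 ≈ −£1,107 billion.
The government should cut lump-sum taxes by £1,107 billion.

−£1,107 billion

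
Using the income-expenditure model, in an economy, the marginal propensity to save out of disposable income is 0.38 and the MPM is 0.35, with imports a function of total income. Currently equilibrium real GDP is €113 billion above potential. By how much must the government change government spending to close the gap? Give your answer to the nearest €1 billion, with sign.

−€82 billion

MPC = 1 − MPS = 1 − 0.38 = 0.62.
Spending multiplier = 1/(1 − c + m) = 1/(1 − 0.62 + 0.35) = 1/0.73 ≈ 1.37.
Need ΔY = −€113 billion, so ΔG = ΔY/k = (−€113 billion) × 0.73 ≈ −€82 billion.
The government should cut government spending by €82 billion.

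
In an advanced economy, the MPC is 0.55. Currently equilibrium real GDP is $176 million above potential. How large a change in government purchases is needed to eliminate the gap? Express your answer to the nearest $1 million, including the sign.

−$79 million

Spending multiplier = 1/(1 − MPC) = 1/(1 − 0.55) = 1/0.45 ≈ 2.222.
Need ΔY = −$176 million, so ΔG = ΔY/k = (−$176 million) × 0.45 ≈ −$79 million.
The government should cut government purchases by $79 million.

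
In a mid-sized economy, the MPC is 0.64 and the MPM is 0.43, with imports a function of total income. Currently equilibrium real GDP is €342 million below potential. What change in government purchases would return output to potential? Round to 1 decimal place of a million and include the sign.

Spending multiplier = 1/(1 − c + m) = 1/(1 − 0.64 + 0.43) = 1/0.79 ≈ 1.266.
Need ΔY = +€342 million, so ΔG = ΔY/k = (+€342 million) × 0.79 ≈ +€270.2 million.
The government should increase government purchases by €270.2 million.

+€270.2 million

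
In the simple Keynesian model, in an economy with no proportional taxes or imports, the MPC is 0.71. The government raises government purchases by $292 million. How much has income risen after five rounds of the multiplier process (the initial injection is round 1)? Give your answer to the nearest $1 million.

Round 1 adds ΔG = $292 million; each later round is MPC = 0.71 times the previous.
After 5 rounds: 292 + 207.32 + 147.1972 + 104.510012 + 74.20210852 = ΔG·(1 − c^5)/(1 − c) = 292 × (1 − 0.1804229351)/0.29 ≈ $825 million.

$825 million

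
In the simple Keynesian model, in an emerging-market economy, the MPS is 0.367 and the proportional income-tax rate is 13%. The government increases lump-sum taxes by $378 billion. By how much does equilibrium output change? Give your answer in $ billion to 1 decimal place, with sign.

MPC = 1 − MPS = 1 − 0.367 = 0.633.
A lump-sum tax change of +$378 billion shifts disposable income by −$378 billion; first-round consumption changes by −c × ΔT = −0.633 × (+$378 billion) = −$239.274 billion.
Expenditure multiplier = 1/(1 − c(1−t)) = 1/(1 − 0.633×0.87) = 1/0.44929 ≈ 2.226.
The tax multiplier is −c × k ≈ −1.409, so ΔY = k × (−c·ΔT) = (−$239.274 billion) / 0.44929 ≈ −$532.6 billion.

−$532.6 billion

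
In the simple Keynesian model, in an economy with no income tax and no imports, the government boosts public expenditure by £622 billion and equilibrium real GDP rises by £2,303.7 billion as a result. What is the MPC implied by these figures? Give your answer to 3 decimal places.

Implied spending multiplier k = ΔY/ΔG = 2,303.7/622 ≈ 3.7037.
Since k = 1/(1 − MPC), MPC = 1 − 1/k = 1 − ΔG/ΔY = 1 − 622/2,303.7 ≈ 0.730.

0.730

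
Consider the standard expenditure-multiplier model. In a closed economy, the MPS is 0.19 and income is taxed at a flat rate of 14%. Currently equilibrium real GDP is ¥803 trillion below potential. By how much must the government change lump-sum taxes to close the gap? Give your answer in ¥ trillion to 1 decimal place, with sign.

MPC = 1 − MPS = 1 − 0.19 = 0.81.
Spending multiplier = 1/(1 − c(1−t)) = 1/(1 − 0.81×0.86) = 1/0.3034 ≈ 3.296.
Tax multiplier = −c·k = −0.81/0.3034 ≈ −2.67. Need ΔY = +¥803 trillion, so ΔT = ΔY/(−c·k) = −(+¥803 trillion) × 0.3034 / 0.81 ≈ −¥300.8 trillion.
The government should cut lump-sum taxes by ¥300.8 trillion.

−¥300.8 trillion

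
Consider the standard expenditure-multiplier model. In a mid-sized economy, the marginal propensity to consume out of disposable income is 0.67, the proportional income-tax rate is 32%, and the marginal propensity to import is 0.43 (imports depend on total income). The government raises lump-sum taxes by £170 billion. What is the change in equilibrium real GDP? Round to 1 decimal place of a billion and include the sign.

A lump-sum tax change of +£170 billion shifts disposable income by −£170 billion; first-round consumption changes by −c × ΔT = −0.67 × (+£170 billion) = −£113.9 billion.
Expenditure multiplier = 1/(1 − c(1−t) + m) = 1/(1 − 0.67×0.68 + 0.43) = 1/0.9744 ≈ 1.026.
The tax multiplier is −c × k ≈ −0.688, so ΔY = k × (−c·ΔT) = (−£113.9 billion) / 0.9744 ≈ −£116.9 billion.

−£116.9 billion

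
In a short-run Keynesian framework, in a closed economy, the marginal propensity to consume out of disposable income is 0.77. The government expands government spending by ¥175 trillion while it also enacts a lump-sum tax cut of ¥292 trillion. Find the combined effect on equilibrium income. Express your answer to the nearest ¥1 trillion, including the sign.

Expenditure multiplier = 1/(1 − MPC) = 1/(1 − 0.77) = 1/0.23 ≈ 4.348.
ΔG contributes k·ΔG = (+¥175 trillion) / 0.23 ≈ +¥760.9 trillion.
ΔT of −¥292 trillion changes first-round spending by −c·ΔT = +¥224.84 trillion, contributing k·(−c·ΔT) = (+¥224.84 trillion) / 0.23 ≈ +¥977.6 trillion.
Net ΔY = k(ΔG − c·ΔT) = (+¥399.84 trillion) / 0.23 ≈ +¥1,738 trillion.

+¥1,738 trillion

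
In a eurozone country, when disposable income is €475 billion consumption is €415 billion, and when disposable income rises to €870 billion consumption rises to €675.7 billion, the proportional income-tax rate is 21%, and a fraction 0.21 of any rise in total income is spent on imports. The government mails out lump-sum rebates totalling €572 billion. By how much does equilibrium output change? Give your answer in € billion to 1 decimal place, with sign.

MPC = ΔC/ΔYd = (675.7 − 415)/(870 − 475) = 260.7/395 = 0.66.
A lump-sum tax change of −€572 billion shifts disposable income by +€572 billion; first-round consumption changes by −c × ΔT = −0.66 × (−€572 billion) = +€377.52 billion.
Expenditure multiplier = 1/(1 − c(1−t) + m) = 1/(1 − 0.66×0.79 + 0.21) = 1/0.6886 ≈ 1.452.
The tax multiplier is −c × k ≈ −0.958, so ΔY = k × (−c·ΔT) = (+€377.52 billion) / 0.6886 ≈ +€548.2 billion.

+€548.2 billion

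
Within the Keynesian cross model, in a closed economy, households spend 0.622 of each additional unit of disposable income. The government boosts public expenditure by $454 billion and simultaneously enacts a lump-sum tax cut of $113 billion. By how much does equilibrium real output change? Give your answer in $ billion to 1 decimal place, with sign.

Expenditure multiplier = 1/(1 − MPC) = 1/(1 − 0.622) = 1/0.378 ≈ 2.646.
ΔG contributes k·ΔG = (+$454 billion) / 0.378 ≈ +$1,201.1 billion.
ΔT of −$113 billion changes first-round spending by −c·ΔT = +$70.286 billion, contributing k·(−c·ΔT) = (+$70.286 billion) / 0.378 ≈ +$185.9 billion.
Net ΔY = k(ΔG − c·ΔT) = (+$524.286 billion) / 0.378 = +$1,387 billion.

+$1,387.0 billion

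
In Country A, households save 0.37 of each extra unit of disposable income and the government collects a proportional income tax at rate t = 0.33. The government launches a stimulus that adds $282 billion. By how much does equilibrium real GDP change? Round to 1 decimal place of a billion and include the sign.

MPC = 1 − MPS = 1 − 0.37 = 0.63.
Expenditure multiplier = 1/(1 − c(1−t)) = 1/(1 − 0.63×0.67) = 1/0.5779 ≈ 1.73.
ΔY = k × ΔG = (+$282 billion) / 0.5779 ≈ +$488 billion.

+$488.0 billion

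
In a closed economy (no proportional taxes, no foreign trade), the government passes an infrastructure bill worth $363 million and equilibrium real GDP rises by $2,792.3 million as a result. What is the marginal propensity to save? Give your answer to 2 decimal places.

Implied spending multiplier k = ΔY/ΔG = 2,792.3/363 ≈ 7.6923.
Since k = 1/(1 − MPC), MPC = 1 − 1/k = 1 − ΔG/ΔY = 1 − 363/2,792.3 ≈ 0.87.
MPS = 1 − MPC = 0.13.

0.13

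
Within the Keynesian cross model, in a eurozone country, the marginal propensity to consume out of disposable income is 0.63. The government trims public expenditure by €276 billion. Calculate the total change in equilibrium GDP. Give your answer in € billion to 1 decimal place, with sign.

Spending multiplier = 1/(1 − MPC) = 1/(1 − 0.63) = 1/0.37 ≈ 2.703.
ΔY = k × ΔG = (−€276 billion) / 0.37 ≈ −€745.9 billion.

−€745.9 billion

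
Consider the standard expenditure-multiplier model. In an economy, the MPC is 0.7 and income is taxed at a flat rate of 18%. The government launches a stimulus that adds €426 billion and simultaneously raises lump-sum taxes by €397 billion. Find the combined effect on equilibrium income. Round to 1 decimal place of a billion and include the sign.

Expenditure multiplier = 1/(1 − c(1−t)) = 1/(1 − 0.7×0.82) = 1/0.426 ≈ 2.347.
ΔG contributes k·ΔG = (+€426 billion) / 0.426 = +€1,000 billion.
ΔT of +€397 billion changes first-round spending by −c·ΔT = −€277.9 billion, contributing k·(−c·ΔT) = (−€277.9 billion) / 0.426 ≈ −€652.3 billion.
Net ΔY = k(ΔG − c·ΔT) = (+€148.1 billion) / 0.426 ≈ +€347.7 billion.

+€347.7 billion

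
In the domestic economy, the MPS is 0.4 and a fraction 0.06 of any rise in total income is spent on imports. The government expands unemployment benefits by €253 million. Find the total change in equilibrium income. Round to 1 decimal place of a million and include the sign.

MPC = 1 − MPS = 1 − 0.4 = 0.6.
The transfer change shifts disposable income by +€253 million, so first-round consumption changes by c·ΔTR = 0.6 × (+€253 million) = +€151.8 million.
Expenditure multiplier = 1/(1 − c + m) = 1/(1 − 0.6 + 0.06) = 1/0.46 ≈ 2.174.
The transfer multiplier is c × k ≈ 1.304, so ΔY = k × (c·ΔTR) = (+€151.8 million) / 0.46 = +€330 million.

+€330.0 million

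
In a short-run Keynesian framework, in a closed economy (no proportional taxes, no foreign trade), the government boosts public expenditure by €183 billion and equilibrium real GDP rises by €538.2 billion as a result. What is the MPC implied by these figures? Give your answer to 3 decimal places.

Implied spending multiplier k = ΔY/ΔG = 538.2/183 ≈ 2.941.
Since k = 1/(1 − MPC), MPC = 1 − 1/k = 1 − ΔG/ΔY = 1 − 183/538.2 ≈ 0.660.

0.660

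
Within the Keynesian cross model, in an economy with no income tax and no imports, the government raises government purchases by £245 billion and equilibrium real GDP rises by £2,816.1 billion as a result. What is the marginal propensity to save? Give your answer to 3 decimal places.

Implied spending multiplier k = ΔY/ΔG = 2,816.1/245 ≈ 11.4943.
Since k = 1/(1 − MPC), MPC = 1 − 1/k = 1 − ΔG/ΔY = 1 − 245/2,816.1 ≈ 0.913.
MPS = 1 − MPC = 0.087.

0.087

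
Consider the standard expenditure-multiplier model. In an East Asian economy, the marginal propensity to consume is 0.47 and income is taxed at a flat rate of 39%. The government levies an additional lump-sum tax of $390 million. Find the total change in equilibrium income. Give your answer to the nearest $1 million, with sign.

−$257 million

A lump-sum tax change of +$390 million shifts disposable income by −$390 million; first-round consumption changes by −c × ΔT = −0.47 × (+$390 million) = −$183.3 million.
Expenditure multiplier = 1/(1 − c(1−t)) = 1/(1 − 0.47×0.61) = 1/0.7133 ≈ 1.402.
The tax multiplier is −c × k ≈ −0.659, so ΔY = k × (−c·ΔT) = (−$183.3 million) / 0.7133 ≈ −$257 million.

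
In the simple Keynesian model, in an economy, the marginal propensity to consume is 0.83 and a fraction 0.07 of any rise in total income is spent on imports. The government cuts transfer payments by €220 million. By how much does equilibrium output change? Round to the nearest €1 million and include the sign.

The transfer change shifts disposable income by −€220 million, so first-round consumption changes by c·ΔTR = 0.83 × (−€220 million) = −€182.6 million.
Expenditure multiplier = 1/(1 − c + m) = 1/(1 − 0.83 + 0.07) = 1/0.24 ≈ 4.167.
The transfer multiplier is c × k ≈ 3.458, so ΔY = k × (c·ΔTR) = (−€182.6 million) / 0.24 ≈ −€761 million.

−€761 million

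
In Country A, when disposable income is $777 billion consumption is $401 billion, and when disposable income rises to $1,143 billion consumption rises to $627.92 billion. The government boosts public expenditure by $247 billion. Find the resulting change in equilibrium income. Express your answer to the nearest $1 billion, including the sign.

+$650 billion

MPC = ΔC/ΔYd = (627.92 − 401)/(1,143 − 777) = 226.92/366 = 0.62.
Spending multiplier = 1/(1 − MPC) = 1/(1 − 0.62) = 1/0.38 ≈ 2.632.
ΔY = k × ΔG = (+$247 billion) / 0.38 = +$650 billion.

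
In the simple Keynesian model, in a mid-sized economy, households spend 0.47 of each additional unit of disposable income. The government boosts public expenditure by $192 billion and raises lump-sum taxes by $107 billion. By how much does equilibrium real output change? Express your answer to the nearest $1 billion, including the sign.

+$267 billion

Expenditure multiplier = 1/(1 − MPC) = 1/(1 − 0.47) = 1/0.53 ≈ 1.887.
ΔG contributes k·ΔG = (+$192 billion) / 0.53 ≈ +$362.3 billion.
ΔT of +$107 billion changes first-round spending by −c·ΔT = −$50.29 billion, contributing k·(−c·ΔT) = (−$50.29 billion) / 0.53 ≈ −$94.9 billion.
Net ΔY = k(ΔG − c·ΔT) = (+$141.71 billion) / 0.53 ≈ +$267 billion.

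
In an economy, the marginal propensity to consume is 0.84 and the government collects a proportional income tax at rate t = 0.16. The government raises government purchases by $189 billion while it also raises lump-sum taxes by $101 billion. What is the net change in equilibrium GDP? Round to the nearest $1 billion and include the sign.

Expenditure multiplier = 1/(1 − c(1−t)) = 1/(1 − 0.84×0.84) = 1/0.2944 ≈ 3.397.
ΔG contributes k·ΔG = (+$189 billion) / 0.2944 ≈ +$642 billion.
ΔT of +$101 billion changes first-round spending by −c·ΔT = −$84.84 billion, contributing k·(−c·ΔT) = (−$84.84 billion) / 0.2944 ≈ −$288.2 billion.
Net ΔY = k(ΔG − c·ΔT) = (+$104.16 billion) / 0.2944 ≈ +$354 billion.

+$354 billion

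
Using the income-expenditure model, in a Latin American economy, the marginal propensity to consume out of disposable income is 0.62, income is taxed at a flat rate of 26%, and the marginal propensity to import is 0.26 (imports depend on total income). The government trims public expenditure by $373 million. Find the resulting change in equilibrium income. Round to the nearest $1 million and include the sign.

−$466 million

Expenditure multiplier = 1/(1 − c(1−t) + m) = 1/(1 − 0.62×0.74 + 0.26) = 1/0.8012 ≈ 1.248.
ΔY = k × ΔG = (−$373 million) / 0.8012 ≈ −$466 million.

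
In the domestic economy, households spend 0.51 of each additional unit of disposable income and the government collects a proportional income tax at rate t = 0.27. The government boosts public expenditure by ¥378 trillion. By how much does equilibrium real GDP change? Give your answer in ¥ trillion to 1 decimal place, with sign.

Government-spending multiplier = 1/(1 − c(1−t)) = 1/(1 − 0.51×0.73) = 1/0.6277 ≈ 1.593.
ΔY = k × ΔG = (+¥378 trillion) / 0.6277 ≈ +¥602.2 trillion.

+¥602.2 trillion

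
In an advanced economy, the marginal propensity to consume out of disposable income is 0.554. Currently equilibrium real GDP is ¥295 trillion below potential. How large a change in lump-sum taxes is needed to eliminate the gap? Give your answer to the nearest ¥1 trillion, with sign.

−¥237 trillion

Spending multiplier = 1/(1 − MPC) = 1/(1 − 0.554) = 1/0.446 ≈ 2.242.
Tax multiplier = −c·k = −0.554/0.446 ≈ −1.242. Need ΔY = +¥295 trillion, so ΔT = ΔY/(−c·k) = −(+¥295 trillion) × 0.446 / 0.554 ≈ −¥237 trillion.
The government should cut lump-sum taxes by ¥237 trillion.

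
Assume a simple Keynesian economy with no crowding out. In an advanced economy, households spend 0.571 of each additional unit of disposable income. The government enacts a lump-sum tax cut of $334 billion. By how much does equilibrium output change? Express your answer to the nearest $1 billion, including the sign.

+$445 billion

A lump-sum tax change of −$334 billion shifts disposable income by +$334 billion; first-round consumption changes by −c × ΔT = −0.571 × (−$334 billion) = +$190.714 billion.
Expenditure multiplier = 1/(1 − MPC) = 1/(1 − 0.571) = 1/0.429 ≈ 2.331.
The tax multiplier is −c × k ≈ −1.331, so ΔY = k × (−c·ΔT) = (+$190.714 billion) / 0.429 ≈ +$445 billion.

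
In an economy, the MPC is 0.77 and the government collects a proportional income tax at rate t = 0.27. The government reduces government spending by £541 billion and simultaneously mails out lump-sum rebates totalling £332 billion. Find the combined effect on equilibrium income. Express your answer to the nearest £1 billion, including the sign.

Expenditure multiplier = 1/(1 − c(1−t)) = 1/(1 − 0.77×0.73) = 1/0.4379 ≈ 2.284.
ΔG contributes k·ΔG = (−£541 billion) / 0.4379 ≈ −£1,235.4 billion.
ΔT of −£332 billion changes first-round spending by −c·ΔT = +£255.64 billion, contributing k·(−c·ΔT) = (+£255.64 billion) / 0.4379 ≈ +£583.8 billion.
Net ΔY = k(ΔG − c·ΔT) = (−£285.36 billion) / 0.4379 ≈ −£652 billion.

−£652 billion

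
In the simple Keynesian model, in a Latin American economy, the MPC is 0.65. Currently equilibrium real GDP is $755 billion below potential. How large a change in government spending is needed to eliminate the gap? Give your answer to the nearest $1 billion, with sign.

Spending multiplier = 1/(1 − MPC) = 1/(1 − 0.65) = 1/0.35 ≈ 2.857.
Need ΔY = +$755 billion, so ΔG = ΔY/k = (+$755 billion) × 0.35 ≈ +$264 billion.
The government should increase government spending by $264 billion.

+$264 billion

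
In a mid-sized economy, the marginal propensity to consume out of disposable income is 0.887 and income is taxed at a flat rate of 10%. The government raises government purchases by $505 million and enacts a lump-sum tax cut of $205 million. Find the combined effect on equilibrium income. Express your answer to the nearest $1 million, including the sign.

Expenditure multiplier = 1/(1 − c(1−t)) = 1/(1 − 0.887×0.9) = 1/0.2017 ≈ 4.958.
ΔG contributes k·ΔG = (+$505 million) / 0.2017 ≈ +$2,503.7 million.
ΔT of −$205 million changes first-round spending by −c·ΔT = +$181.835 million, contributing k·(−c·ΔT) = (+$181.835 million) / 0.2017 ≈ +$901.5 million.
Net ΔY = k(ΔG − c·ΔT) = (+$686.835 million) / 0.2017 ≈ +$3,405 million.

+$3,405 million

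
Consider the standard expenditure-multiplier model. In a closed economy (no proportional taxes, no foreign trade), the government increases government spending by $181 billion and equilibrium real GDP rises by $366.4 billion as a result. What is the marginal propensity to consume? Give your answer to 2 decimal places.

0.51

Implied spending multiplier k = ΔY/ΔG = 366.4/181 ≈ 2.0243.
Since k = 1/(1 − MPC), MPC = 1 − 1/k = 1 − ΔG/ΔY = 1 − 181/366.4 ≈ 0.51.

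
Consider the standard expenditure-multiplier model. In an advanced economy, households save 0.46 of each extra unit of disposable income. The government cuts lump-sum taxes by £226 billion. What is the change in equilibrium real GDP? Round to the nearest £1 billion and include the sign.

MPC = 1 − MPS = 1 − 0.46 = 0.54.
A lump-sum tax change of −£226 billion shifts disposable income by +£226 billion; first-round consumption changes by −c × ΔT = −0.54 × (−£226 billion) = +£122.04 billion.
Expenditure multiplier = 1/(1 − MPC) = 1/(1 − 0.54) = 1/0.46 ≈ 2.174.
The tax multiplier is −c × k ≈ −1.174, so ΔY = k × (−c·ΔT) = (+£122.04 billion) / 0.46 ≈ +£265 billion.

+£265 billion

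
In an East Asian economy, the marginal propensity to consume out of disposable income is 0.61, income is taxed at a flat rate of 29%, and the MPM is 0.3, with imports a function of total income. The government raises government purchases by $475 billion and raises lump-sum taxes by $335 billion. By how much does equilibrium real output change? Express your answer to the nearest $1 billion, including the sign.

Expenditure multiplier = 1/(1 − c(1−t) + m) = 1/(1 − 0.61×0.71 + 0.3) = 1/0.8669 ≈ 1.154.
ΔG contributes k·ΔG = (+$475 billion) / 0.8669 ≈ +$547.9 billion.
ΔT of +$335 billion changes first-round spending by −c·ΔT = −$204.35 billion, contributing k·(−c·ΔT) = (−$204.35 billion) / 0.8669 ≈ −$235.7 billion.
Net ΔY = k(ΔG − c·ΔT) = (+$270.65 billion) / 0.8669 ≈ +$312 billion.

+$312 billion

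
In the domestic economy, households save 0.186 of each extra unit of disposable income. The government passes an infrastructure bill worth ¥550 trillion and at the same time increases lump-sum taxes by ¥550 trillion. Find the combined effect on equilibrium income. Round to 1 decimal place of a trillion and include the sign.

MPC = 1 − MPS = 1 − 0.186 = 0.814.
Expenditure multiplier = 1/(1 − MPC) = 1/(1 − 0.814) = 1/0.186 ≈ 5.376.
ΔG contributes k·ΔG = (+¥550 trillion) / 0.186 ≈ +¥2,957 trillion.
ΔT of +¥550 trillion changes first-round spending by −c·ΔT = −¥447.7 trillion, contributing k·(−c·ΔT) = (−¥447.7 trillion) / 0.186 ≈ −¥2,407 trillion.
With ΔG = ΔT and no other leakages, the balanced-budget multiplier is 1, so ΔY = ΔG = +¥550 trillion.

+¥550.0 trillion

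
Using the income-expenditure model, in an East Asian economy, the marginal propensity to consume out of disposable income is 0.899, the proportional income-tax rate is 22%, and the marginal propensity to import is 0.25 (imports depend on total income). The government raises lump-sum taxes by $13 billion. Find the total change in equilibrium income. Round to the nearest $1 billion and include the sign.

−$21 billion

A lump-sum tax change of +$13 billion shifts disposable income by −$13 billion; first-round consumption changes by −c × ΔT = −0.899 × (+$13 billion) = −$11.687 billion.
Expenditure multiplier = 1/(1 − c(1−t) + m) = 1/(1 − 0.899×0.78 + 0.25) = 1/0.54878 ≈ 1.822.
The tax multiplier is −c × k ≈ −1.638, so ΔY = k × (−c·ΔT) = (−$11.687 billion) / 0.54878 ≈ −$21 billion.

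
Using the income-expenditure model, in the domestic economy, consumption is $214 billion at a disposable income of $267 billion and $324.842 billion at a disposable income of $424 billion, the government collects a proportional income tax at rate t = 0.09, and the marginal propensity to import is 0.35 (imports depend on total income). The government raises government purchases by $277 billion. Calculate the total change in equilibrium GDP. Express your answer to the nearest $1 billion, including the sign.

MPC = ΔC/ΔYd = (324.842 − 214)/(424 − 267) = 110.842/157 = 0.706.
Spending multiplier = 1/(1 − c(1−t) + m) = 1/(1 − 0.706×0.91 + 0.35) = 1/0.70754 ≈ 1.413.
ΔY = k × ΔG = (+$277 billion) / 0.70754 ≈ +$391 billion.

+$391 billion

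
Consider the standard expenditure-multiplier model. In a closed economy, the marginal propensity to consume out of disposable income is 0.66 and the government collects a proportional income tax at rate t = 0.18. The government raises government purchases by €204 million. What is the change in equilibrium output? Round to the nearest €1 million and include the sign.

Expenditure multiplier = 1/(1 − c(1−t)) = 1/(1 − 0.66×0.82) = 1/0.4588 ≈ 2.18.
ΔY = k × ΔG = (+€204 million) / 0.4588 ≈ +€445 million.

+€445 million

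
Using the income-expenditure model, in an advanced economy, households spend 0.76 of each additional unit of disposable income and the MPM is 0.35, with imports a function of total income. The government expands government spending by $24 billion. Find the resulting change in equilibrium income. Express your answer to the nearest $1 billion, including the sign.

+$41 billion

Expenditure multiplier = 1/(1 − c + m) = 1/(1 − 0.76 + 0.35) = 1/0.59 ≈ 1.695.
ΔY = k × ΔG = (+$24 billion) / 0.59 ≈ +$41 billion.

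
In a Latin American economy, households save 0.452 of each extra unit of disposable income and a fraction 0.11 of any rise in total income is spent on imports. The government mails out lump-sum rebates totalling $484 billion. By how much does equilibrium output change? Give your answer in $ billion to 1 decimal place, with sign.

MPC = 1 − MPS = 1 − 0.452 = 0.548.
A lump-sum tax change of −$484 billion shifts disposable income by +$484 billion; first-round consumption changes by −c × ΔT = −0.548 × (−$484 billion) = +$265.232 billion.
Expenditure multiplier = 1/(1 − c + m) = 1/(1 − 0.548 + 0.11) = 1/0.562 ≈ 1.779.
The tax multiplier is −c × k ≈ −0.975, so ΔY = k × (−c·ΔT) = (+$265.232 billion) / 0.562 ≈ +$471.9 billion.

+$471.9 billion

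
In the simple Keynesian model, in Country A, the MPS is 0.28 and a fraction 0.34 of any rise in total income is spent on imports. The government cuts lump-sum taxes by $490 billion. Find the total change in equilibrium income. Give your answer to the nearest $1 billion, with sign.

MPC = 1 − MPS = 1 − 0.28 = 0.72.
A lump-sum tax change of −$490 billion shifts disposable income by +$490 billion; first-round consumption changes by −c × ΔT = −0.72 × (−$490 billion) = +$352.8 billion.
Expenditure multiplier = 1/(1 − c + m) = 1/(1 − 0.72 + 0.34) = 1/0.62 ≈ 1.613.
The tax multiplier is −c × k ≈ −1.161, so ΔY = k × (−c·ΔT) = (+$352.8 billion) / 0.62 ≈ +$569 billion.

+$569 billion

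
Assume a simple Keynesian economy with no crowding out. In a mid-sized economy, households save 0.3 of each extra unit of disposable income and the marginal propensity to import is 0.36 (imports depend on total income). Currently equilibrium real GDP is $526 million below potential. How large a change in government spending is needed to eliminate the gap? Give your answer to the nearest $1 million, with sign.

+$347 million

MPC = 1 − MPS = 1 − 0.3 = 0.7.
Spending multiplier = 1/(1 − c + m) = 1/(1 − 0.7 + 0.36) = 1/0.66 ≈ 1.515.
Need ΔY = +$526 million, so ΔG = ΔY/k = (+$526 million) × 0.66 ≈ +$347 million.
The government should increase government spending by $347 million.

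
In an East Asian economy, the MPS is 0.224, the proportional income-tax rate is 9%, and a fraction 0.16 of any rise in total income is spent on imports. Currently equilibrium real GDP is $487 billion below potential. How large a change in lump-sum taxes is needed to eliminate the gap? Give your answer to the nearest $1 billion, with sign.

MPC = 1 − MPS = 1 − 0.224 = 0.776.
Spending multiplier = 1/(1 − c(1−t) + m) = 1/(1 − 0.776×0.91 + 0.16) = 1/0.45384 ≈ 2.203.
Tax multiplier = −c·k = −0.776/0.45384 ≈ −1.71. Need ΔY = +$487 billion, so ΔT = ΔY/(−c·k) = −(+$487 billion) × 0.45384 / 0.776 ≈ −$285 billion.
The government should cut lump-sum taxes by $285 billion.

−$285 billion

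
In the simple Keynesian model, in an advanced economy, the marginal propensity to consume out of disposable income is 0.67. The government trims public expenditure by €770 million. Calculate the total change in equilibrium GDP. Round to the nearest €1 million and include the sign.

Government-spending multiplier = 1/(1 − MPC) = 1/(1 − 0.67) = 1/0.33 ≈ 3.03.
ΔY = k × ΔG = (−€770 million) / 0.33 ≈ −€2,333 million.

−€2,333 million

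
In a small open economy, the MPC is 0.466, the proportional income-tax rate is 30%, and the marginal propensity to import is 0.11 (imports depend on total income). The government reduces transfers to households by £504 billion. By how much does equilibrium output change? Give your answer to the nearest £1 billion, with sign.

−£300 billion

The transfer change shifts disposable income by −£504 billion, so first-round consumption changes by c·ΔTR = 0.466 × (−£504 billion) = −£234.864 billion.
Expenditure multiplier = 1/(1 − c(1−t) + m) = 1/(1 − 0.466×0.7 + 0.11) = 1/0.7838 ≈ 1.276.
The transfer multiplier is c × k ≈ 0.595, so ΔY = k × (c·ΔTR) = (−£234.864 billion) / 0.7838 ≈ −£300 billion.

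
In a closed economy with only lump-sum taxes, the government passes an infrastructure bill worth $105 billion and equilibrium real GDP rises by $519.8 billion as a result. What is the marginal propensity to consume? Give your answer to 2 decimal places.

Implied spending multiplier k = ΔY/ΔG = 519.8/105 ≈ 4.9505.
Since k = 1/(1 − MPC), MPC = 1 − 1/k = 1 − ΔG/ΔY = 1 − 105/519.8 ≈ 0.80.

0.80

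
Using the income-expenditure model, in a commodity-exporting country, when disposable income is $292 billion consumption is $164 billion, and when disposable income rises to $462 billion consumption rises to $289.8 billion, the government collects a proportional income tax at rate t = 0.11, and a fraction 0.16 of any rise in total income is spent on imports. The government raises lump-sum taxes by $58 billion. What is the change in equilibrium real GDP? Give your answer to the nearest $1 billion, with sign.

MPC = ΔC/ΔYd = (289.8 − 164)/(462 − 292) = 125.8/170 = 0.74.
A lump-sum tax change of +$58 billion shifts disposable income by −$58 billion; first-round consumption changes by −c × ΔT = −0.74 × (+$58 billion) = −$42.92 billion.
Expenditure multiplier = 1/(1 − c(1−t) + m) = 1/(1 − 0.74×0.89 + 0.16) = 1/0.5014 ≈ 1.994.
The tax multiplier is −c × k ≈ −1.476, so ΔY = k × (−c·ΔT) = (−$42.92 billion) / 0.5014 ≈ −$86 billion.

−$86 billion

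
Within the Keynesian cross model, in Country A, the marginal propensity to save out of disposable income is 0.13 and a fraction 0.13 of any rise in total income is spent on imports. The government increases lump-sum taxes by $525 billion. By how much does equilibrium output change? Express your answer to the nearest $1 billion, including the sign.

−$1,757 billion

MPC = 1 − MPS = 1 − 0.13 = 0.87.
A lump-sum tax change of +$525 billion shifts disposable income by −$525 billion; first-round consumption changes by −c × ΔT = −0.87 × (+$525 billion) = −$456.75 billion.
Expenditure multiplier = 1/(1 − c + m) = 1/(1 − 0.87 + 0.13) = 1/0.26 ≈ 3.846.
The tax multiplier is −c × k ≈ −3.346, so ΔY = k × (−c·ΔT) = (−$456.75 billion) / 0.26 ≈ −$1,757 billion.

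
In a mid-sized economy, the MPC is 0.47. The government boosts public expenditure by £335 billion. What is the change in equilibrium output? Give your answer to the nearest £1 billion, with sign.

Government-spending multiplier = 1/(1 − MPC) = 1/(1 − 0.47) = 1/0.53 ≈ 1.887.
ΔY = k × ΔG = (+£335 billion) / 0.53 ≈ +£632 billion.

+£632 billion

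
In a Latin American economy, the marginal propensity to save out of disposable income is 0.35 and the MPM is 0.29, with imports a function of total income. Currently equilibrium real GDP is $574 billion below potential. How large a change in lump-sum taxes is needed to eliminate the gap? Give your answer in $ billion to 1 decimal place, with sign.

MPC = 1 − MPS = 1 − 0.35 = 0.65.
Spending multiplier = 1/(1 − c + m) = 1/(1 − 0.65 + 0.29) = 1/0.64 ≈ 1.563.
Tax multiplier = −c·k = −0.65/0.64 ≈ −1.016. Need ΔY = +$574 billion, so ΔT = ΔY/(−c·k) = −(+$574 billion) × 0.64 / 0.65 ≈ −$565.2 billion.
The government should cut lump-sum taxes by $565.2 billion.

−$565.2 billion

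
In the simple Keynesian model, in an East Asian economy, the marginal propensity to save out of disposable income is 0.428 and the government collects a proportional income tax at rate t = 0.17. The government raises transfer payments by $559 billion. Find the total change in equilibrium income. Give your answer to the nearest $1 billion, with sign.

MPC = 1 − MPS = 1 − 0.428 = 0.572.
The transfer change shifts disposable income by +$559 billion, so first-round consumption changes by c·ΔTR = 0.572 × (+$559 billion) = +$319.748 billion.
Expenditure multiplier = 1/(1 − c(1−t)) = 1/(1 − 0.572×0.83) = 1/0.52524 ≈ 1.904.
The transfer multiplier is c × k ≈ 1.089, so ΔY = k × (c·ΔTR) = (+$319.748 billion) / 0.52524 ≈ +$609 billion.

+$609 billion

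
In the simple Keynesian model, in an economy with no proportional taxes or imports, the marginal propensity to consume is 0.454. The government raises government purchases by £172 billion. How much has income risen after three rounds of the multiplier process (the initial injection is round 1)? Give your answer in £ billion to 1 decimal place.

£285.5 billion

Round 1 adds ΔG = £172 billion; each later round is MPC = 0.454 times the previous.
After 3 rounds: 172 + 78.088 + 35.451952 = ΔG·(1 − c^3)/(1 − c) = 172 × (1 − 0.093576664)/0.546 ≈ £285.5 billion.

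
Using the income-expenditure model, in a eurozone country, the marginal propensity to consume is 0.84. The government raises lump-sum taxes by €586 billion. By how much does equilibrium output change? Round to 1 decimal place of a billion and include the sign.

−€3,076.5 billion

A lump-sum tax change of +€586 billion shifts disposable income by −€586 billion; first-round consumption changes by −c × ΔT = −0.84 × (+€586 billion) = −€492.24 billion.
Expenditure multiplier = 1/(1 − MPC) = 1/(1 − 0.84) = 1/0.16 = 6.25.
The tax multiplier is −c × k = −5.25, so ΔY = k × (−c·ΔT) = (−€492.24 billion) / 0.16 = −€3,076.5 billion.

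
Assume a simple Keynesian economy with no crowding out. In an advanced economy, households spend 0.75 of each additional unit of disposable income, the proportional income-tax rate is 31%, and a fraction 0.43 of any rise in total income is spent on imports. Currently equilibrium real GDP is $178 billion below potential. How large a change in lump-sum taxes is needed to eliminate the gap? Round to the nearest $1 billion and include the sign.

Spending multiplier = 1/(1 − c(1−t) + m) = 1/(1 − 0.75×0.69 + 0.43) = 1/0.9125 ≈ 1.096.
Tax multiplier = −c·k = −0.75/0.9125 ≈ −0.822. Need ΔY = +$178 billion, so ΔT = ΔY/(−c·k) = −(+$178 billion) × 0.9125 / 0.75 ≈ −$217 billion.
The government should cut lump-sum taxes by $217 billion.

−$217 billion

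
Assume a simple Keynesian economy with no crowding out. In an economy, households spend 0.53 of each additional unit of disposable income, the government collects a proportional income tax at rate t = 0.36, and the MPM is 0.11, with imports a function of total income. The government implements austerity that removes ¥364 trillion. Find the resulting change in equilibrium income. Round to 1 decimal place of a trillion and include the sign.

Spending multiplier = 1/(1 − c(1−t) + m) = 1/(1 − 0.53×0.64 + 0.11) = 1/0.7708 ≈ 1.297.
ΔY = k × ΔG = (−¥364 trillion) / 0.7708 ≈ −¥472.2 trillion.

−¥472.2 trillion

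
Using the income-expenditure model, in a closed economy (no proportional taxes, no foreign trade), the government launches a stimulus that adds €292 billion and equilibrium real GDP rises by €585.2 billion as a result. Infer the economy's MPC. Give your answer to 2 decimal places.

0.50

Implied spending multiplier k = ΔY/ΔG = 585.2/292 ≈ 2.0041.
Since k = 1/(1 − MPC), MPC = 1 − 1/k = 1 − ΔG/ΔY = 1 − 292/585.2 ≈ 0.50.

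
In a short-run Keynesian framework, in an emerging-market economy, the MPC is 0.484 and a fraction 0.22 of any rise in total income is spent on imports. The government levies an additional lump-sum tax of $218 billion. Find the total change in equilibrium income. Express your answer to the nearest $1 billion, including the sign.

A lump-sum tax change of +$218 billion shifts disposable income by −$218 billion; first-round consumption changes by −c × ΔT = −0.484 × (+$218 billion) = −$105.512 billion.
Expenditure multiplier = 1/(1 − c + m) = 1/(1 − 0.484 + 0.22) = 1/0.736 ≈ 1.359.
The tax multiplier is −c × k ≈ −0.658, so ΔY = k × (−c·ΔT) = (−$105.512 billion) / 0.736 ≈ −$143 billion.

−$143 billion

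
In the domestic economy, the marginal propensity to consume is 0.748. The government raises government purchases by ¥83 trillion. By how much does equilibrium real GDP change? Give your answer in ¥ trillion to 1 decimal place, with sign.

Government-spending multiplier = 1/(1 − MPC) = 1/(1 − 0.748) = 1/0.252 ≈ 3.968.
ΔY = k × ΔG = (+¥83 trillion) / 0.252 ≈ +¥329.4 trillion.

+¥329.4 trillion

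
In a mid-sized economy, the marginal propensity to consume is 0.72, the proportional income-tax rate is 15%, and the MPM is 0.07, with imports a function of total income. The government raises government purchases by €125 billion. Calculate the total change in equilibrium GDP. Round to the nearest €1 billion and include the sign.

+€273 billion

Spending multiplier = 1/(1 − c(1−t) + m) = 1/(1 − 0.72×0.85 + 0.07) = 1/0.458 ≈ 2.183.
ΔY = k × ΔG = (+€125 billion) / 0.458 ≈ +€273 billion.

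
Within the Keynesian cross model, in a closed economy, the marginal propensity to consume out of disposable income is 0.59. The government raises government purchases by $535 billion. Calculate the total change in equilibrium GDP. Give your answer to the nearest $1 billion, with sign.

Spending multiplier = 1/(1 − MPC) = 1/(1 − 0.59) = 1/0.41 ≈ 2.439.
ΔY = k × ΔG = (+$535 billion) / 0.41 ≈ +$1,305 billion.

+$1,305 billion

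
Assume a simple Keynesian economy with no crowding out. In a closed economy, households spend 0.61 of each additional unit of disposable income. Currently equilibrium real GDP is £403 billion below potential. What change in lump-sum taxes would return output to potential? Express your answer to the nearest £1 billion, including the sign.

−£258 billion

Spending multiplier = 1/(1 − MPC) = 1/(1 − 0.61) = 1/0.39 ≈ 2.564.
Tax multiplier = −c·k = −0.61/0.39 ≈ −1.564. Need ΔY = +£403 billion, so ΔT = ΔY/(−c·k) = −(+£403 billion) × 0.39 / 0.61 ≈ −£258 billion.
The government should cut lump-sum taxes by £258 billion.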